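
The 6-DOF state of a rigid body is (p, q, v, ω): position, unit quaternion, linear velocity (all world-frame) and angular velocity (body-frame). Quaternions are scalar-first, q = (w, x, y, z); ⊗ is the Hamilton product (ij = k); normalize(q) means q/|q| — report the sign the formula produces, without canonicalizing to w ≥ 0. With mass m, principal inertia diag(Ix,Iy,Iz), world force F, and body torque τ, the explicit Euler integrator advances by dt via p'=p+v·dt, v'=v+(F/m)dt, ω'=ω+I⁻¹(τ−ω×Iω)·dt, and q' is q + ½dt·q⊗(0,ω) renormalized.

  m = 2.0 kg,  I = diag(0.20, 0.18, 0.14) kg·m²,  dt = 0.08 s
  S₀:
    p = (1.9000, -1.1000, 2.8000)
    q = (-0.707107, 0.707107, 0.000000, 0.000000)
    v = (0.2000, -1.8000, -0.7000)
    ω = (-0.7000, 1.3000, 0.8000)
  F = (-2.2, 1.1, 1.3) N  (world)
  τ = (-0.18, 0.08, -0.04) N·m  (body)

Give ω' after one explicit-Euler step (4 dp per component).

gyro term ω×Iω = (-0.0416, -0.0336, 0.0182)
angular accel α = (-0.6920, 0.6311, -0.4157)
ω' = ω + α·dt = (-0.7554, 1.3505, 0.7667)

ω' = (-0.7554, 1.3505, 0.7667)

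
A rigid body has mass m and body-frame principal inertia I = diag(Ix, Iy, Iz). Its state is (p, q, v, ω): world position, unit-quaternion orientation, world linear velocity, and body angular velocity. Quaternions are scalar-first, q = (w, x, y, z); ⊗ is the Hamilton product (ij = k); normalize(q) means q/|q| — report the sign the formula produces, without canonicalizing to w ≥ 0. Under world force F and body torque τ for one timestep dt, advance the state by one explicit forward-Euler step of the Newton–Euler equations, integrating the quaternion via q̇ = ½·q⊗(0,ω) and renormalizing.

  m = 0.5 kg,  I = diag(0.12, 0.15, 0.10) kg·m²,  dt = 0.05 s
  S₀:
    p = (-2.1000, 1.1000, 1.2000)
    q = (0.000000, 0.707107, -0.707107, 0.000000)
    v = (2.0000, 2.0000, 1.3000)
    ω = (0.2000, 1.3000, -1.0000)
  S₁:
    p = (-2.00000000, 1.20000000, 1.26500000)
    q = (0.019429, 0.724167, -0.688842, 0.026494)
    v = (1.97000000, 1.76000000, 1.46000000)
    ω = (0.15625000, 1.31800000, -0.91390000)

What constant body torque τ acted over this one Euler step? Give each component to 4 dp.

τ = (-0.0400, 0.0500, 0.1800)

Δω = ω₁−ω₀ = (-0.04375000, 0.01800000, 0.08610000)
precession coupling = (0.0650, -0.0040, 0.0078)
I·α + gyro = (-0.0400, 0.0500, 0.1800)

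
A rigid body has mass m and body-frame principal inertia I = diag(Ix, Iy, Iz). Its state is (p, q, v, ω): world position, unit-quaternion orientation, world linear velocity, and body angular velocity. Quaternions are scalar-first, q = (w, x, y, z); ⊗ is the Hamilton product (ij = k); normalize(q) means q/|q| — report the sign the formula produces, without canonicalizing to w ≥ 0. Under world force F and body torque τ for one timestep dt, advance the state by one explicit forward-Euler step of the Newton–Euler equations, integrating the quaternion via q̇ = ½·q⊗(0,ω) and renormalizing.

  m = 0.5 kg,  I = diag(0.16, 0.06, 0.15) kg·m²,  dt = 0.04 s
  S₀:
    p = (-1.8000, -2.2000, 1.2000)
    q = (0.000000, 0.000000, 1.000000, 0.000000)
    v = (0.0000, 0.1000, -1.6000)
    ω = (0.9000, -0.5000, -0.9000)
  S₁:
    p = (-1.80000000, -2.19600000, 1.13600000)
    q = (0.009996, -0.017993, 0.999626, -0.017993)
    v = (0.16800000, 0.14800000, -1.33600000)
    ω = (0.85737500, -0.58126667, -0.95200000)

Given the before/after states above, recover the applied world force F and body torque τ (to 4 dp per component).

F = (2.1000, 0.6000, 3.3000)
τ = (-0.1300, -0.1300, -0.1500)

velocity change Δv = (0.16800000, 0.04800000, 0.26400000)
m·(v₁−v₀)/dt = (2.1000, 0.6000, 3.3000)
ω₁ − ω₀ = (-0.04262500, -0.08126667, -0.05200000)
gyro term ω₀×Iω₀ = (0.0405, -0.0081, 0.0450)
applied torque τ = (-0.1300, -0.1300, -0.1500)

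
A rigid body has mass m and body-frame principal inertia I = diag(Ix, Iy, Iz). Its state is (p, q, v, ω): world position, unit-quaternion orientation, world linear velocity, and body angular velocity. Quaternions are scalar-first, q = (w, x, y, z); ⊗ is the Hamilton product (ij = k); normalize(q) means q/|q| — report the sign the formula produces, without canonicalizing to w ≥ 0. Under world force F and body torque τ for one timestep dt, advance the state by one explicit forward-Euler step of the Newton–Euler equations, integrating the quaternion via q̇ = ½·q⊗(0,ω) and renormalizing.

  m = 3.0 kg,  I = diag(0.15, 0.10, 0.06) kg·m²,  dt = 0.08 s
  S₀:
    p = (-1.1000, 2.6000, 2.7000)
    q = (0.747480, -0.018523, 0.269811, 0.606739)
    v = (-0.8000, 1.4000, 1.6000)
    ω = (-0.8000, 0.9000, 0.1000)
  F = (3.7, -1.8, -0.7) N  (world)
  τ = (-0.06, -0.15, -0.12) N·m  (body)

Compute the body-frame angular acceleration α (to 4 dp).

ω×(Iω) gyroscopic = (-0.0036, -0.0072, 0.0360)
α = I⁻¹(τ − ω×Iω) = (-0.3760, -1.4280, -2.6000)

α = (-0.3760, -1.4280, -2.6000)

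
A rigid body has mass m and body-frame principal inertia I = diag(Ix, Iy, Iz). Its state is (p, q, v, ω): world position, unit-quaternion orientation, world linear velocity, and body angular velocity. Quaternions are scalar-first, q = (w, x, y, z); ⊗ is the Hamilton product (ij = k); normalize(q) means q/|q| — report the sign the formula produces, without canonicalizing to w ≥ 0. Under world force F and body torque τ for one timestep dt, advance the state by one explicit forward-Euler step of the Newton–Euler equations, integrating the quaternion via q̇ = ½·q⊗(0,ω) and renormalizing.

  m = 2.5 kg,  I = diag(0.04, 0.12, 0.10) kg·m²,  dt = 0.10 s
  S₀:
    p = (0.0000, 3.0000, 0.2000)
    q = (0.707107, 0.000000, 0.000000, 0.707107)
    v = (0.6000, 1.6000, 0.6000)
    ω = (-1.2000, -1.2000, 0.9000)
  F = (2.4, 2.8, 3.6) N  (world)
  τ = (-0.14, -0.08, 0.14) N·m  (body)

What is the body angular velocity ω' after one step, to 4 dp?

angular accel α = (-4.0400, -1.2067, 0.2480)
new body rate ω' = (-1.6040, -1.3207, 0.9248)

ω' = (-1.6040, -1.3207, 0.9248)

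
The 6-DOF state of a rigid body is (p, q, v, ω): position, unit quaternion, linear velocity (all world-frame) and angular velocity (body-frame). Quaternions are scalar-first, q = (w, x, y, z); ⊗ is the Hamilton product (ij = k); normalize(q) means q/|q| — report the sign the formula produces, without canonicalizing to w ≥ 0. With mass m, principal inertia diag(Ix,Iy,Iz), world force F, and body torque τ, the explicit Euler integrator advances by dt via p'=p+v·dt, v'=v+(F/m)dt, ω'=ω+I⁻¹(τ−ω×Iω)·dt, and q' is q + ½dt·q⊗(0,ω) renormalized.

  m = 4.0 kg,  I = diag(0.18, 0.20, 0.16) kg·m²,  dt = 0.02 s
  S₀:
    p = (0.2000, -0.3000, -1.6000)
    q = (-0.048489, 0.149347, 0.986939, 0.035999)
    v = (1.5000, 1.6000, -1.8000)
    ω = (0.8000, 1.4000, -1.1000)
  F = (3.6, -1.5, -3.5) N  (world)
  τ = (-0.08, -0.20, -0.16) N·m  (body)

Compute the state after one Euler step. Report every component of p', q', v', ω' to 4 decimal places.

p' = (0.2300, -0.2680, -1.6360)
q' = (-0.0631, 0.1376, 0.9880, 0.0307)
v' = (1.5180, 1.5925, -1.8175)
ω' = (0.7843, 1.3818, -1.1228)

α = I⁻¹(τ − ω×Iω) = (-0.7867, -0.9120, -1.1400)
ω' = ω + α·dt = (0.7843, 1.3818, -1.1228)
Hamilton product q⊗(0,ω) = (-1.4615933, -1.1748227, 0.1251963, -0.5271275)
q + ½dt·q⊗(0,ω), renormalized = (-0.0631, 0.1376, 0.9880, 0.0307)
linear accel F/m = (0.9000, -0.3750, -0.8750)
p + v·dt = (0.2300, -0.2680, -1.6360)
v + (F/m)dt = (1.5180, 1.5925, -1.8175)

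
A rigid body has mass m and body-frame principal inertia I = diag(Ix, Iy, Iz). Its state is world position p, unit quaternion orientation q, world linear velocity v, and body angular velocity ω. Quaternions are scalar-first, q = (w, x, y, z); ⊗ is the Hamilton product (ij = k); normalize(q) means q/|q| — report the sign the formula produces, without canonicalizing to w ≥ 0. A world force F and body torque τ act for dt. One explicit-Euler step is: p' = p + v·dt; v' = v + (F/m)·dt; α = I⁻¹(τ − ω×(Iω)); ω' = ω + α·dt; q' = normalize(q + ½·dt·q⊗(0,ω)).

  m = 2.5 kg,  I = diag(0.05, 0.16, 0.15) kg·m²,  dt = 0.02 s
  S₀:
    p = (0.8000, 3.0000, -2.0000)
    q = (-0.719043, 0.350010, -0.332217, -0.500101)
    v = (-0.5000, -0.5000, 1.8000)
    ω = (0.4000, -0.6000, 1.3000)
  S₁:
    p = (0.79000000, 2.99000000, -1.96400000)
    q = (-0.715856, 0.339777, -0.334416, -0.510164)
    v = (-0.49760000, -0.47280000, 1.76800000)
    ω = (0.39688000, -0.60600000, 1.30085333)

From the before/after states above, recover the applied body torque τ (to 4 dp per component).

τ = (0.0000, -0.1000, -0.0200)

rate change Δω = (-0.00312000, -0.00600000, 0.00085333)
I·α + gyro = (0.0000, -0.1000, -0.0200)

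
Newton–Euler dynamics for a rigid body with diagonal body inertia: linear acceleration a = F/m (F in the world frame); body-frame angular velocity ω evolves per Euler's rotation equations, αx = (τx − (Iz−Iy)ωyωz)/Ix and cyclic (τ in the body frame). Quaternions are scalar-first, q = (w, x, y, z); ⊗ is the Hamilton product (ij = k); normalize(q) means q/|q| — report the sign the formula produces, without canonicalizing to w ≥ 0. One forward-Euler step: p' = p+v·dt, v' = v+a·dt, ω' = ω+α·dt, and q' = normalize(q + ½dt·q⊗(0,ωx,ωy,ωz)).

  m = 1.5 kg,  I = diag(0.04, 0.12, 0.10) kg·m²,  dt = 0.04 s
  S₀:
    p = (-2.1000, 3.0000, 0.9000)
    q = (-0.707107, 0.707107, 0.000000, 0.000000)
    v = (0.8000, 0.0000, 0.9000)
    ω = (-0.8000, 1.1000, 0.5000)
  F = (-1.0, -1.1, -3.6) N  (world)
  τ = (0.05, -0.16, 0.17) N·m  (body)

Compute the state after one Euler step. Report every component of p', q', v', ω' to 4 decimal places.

p + v·dt = (-2.0680, 3.0000, 0.9360)
v + (F/m)dt = (0.7733, -0.0293, 0.8040)
ω×(Iω) gyroscopic = (-0.0110, 0.0240, -0.0704)
angular accel α = (1.5250, -1.5333, 2.4040)
ω + α·dt = (-0.7390, 1.0387, 0.5962)
2q̇ = q⊗(0,ω) = (0.5656856, 0.5656856, -1.1313712, 0.4242642)
q + ½dt·q⊗(0,ω), renormalized = (-0.6955, 0.7181, -0.0226, 0.0085)

p' = (-2.0680, 3.0000, 0.9360)
q' = (-0.6955, 0.7181, -0.0226, 0.0085)
v' = (0.7733, -0.0293, 0.8040)
ω' = (-0.7390, 1.0387, 0.5962)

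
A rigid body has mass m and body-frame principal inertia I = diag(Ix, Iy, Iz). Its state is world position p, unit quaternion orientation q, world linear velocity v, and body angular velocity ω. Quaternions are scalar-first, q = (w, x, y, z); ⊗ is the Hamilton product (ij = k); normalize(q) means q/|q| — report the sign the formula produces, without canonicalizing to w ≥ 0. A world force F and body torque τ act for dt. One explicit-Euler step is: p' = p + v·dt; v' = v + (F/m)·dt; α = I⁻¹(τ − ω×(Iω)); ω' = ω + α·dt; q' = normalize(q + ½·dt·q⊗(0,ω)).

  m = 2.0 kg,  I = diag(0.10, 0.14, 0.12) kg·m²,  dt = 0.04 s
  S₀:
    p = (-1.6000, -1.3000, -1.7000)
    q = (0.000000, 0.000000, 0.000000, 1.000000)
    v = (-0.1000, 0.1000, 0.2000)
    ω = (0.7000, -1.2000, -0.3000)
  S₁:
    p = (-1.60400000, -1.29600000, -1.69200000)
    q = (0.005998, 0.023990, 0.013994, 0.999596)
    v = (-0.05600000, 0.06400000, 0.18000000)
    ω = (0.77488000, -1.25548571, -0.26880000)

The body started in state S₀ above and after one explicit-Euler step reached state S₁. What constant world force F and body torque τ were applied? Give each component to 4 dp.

F = (2.2000, -1.8000, -1.0000)
τ = (0.1800, -0.1900, 0.0600)

velocity change Δv = (0.04400000, -0.03600000, -0.02000000)
applied force F = (2.2000, -1.8000, -1.0000)
Δω = ω₁−ω₀ = (0.07488000, -0.05548571, 0.03120000)
precession coupling = (-0.0072, 0.0042, -0.0336)
I·α + gyro = (0.1800, -0.1900, 0.0600)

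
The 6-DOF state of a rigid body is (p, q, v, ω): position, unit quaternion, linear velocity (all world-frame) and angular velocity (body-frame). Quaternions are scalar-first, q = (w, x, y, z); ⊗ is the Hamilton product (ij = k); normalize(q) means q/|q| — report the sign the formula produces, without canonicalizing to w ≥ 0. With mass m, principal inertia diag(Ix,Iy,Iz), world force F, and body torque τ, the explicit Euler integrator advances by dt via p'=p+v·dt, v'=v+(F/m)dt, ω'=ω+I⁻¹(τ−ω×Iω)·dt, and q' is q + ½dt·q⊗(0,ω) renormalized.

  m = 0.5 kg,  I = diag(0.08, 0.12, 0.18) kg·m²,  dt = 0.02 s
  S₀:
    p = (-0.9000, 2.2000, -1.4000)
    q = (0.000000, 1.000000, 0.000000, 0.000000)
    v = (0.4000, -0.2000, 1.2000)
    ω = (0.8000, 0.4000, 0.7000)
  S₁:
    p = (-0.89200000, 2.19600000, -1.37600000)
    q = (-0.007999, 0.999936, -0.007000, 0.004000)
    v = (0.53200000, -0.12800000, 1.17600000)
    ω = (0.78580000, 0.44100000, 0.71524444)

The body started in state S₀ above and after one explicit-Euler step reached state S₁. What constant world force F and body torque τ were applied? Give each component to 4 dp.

F = (3.3000, 1.8000, -0.6000)
τ = (-0.0400, 0.1900, 0.1500)

ω₁ − ω₀ = (-0.01420000, 0.04100000, 0.01524444)
precession coupling = (0.0168, -0.0560, 0.0128)
applied torque τ = (-0.0400, 0.1900, 0.1500)
Δv = v₁−v₀ = (0.13200000, 0.07200000, -0.02400000)
F = m·Δv/dt = (3.3000, 1.8000, -0.6000)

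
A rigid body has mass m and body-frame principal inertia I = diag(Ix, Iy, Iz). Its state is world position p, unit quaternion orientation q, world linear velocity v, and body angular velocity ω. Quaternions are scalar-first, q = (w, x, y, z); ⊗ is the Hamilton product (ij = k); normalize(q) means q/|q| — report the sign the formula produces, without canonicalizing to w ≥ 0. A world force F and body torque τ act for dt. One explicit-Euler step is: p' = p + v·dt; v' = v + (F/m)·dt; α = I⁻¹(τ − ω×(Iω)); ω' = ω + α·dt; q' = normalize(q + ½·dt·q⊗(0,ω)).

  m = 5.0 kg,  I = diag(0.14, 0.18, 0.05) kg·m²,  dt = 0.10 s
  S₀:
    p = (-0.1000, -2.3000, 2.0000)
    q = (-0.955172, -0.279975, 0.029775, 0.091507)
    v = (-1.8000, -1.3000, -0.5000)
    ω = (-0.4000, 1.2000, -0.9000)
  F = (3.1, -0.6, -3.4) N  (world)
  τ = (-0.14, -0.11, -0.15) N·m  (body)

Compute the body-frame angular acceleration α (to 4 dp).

precession coupling ω×(Iω) = (0.1404, 0.0324, -0.0192)
(τ − ω×Iω)/I = (-2.0029, -0.7911, -2.6160)

α = (-2.0029, -0.7911, -2.6160)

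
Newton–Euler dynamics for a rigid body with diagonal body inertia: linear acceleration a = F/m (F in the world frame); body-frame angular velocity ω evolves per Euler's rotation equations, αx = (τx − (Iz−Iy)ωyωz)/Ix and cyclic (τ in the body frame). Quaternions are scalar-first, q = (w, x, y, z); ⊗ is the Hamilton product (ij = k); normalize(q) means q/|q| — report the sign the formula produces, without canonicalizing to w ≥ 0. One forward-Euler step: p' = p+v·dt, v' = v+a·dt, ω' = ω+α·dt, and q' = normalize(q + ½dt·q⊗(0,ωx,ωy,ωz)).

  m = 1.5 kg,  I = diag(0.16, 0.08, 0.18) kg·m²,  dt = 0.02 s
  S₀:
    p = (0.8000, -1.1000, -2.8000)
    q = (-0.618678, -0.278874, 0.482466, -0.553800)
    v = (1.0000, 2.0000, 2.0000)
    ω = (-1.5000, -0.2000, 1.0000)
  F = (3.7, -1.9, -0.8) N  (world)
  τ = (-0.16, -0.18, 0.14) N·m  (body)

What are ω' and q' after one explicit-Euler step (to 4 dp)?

ω×(Iω) gyroscopic = (-0.0200, 0.0300, -0.0240)
α = I⁻¹(τ − ω×Iω) = (-0.8750, -2.6250, 0.9111)
new body rate ω' = (-1.5175, -0.2525, 1.0182)
q⊗(0,ω) = (0.2319822, 1.2997230, 1.2333096, 0.1607958)
q' = normalize(q + ½dt·q⊗(0,ω)) = (-0.6163, -0.2658, 0.4947, -0.5521)

ω' = (-1.5175, -0.2525, 1.0182)
q' = (-0.6163, -0.2658, 0.4947, -0.5521)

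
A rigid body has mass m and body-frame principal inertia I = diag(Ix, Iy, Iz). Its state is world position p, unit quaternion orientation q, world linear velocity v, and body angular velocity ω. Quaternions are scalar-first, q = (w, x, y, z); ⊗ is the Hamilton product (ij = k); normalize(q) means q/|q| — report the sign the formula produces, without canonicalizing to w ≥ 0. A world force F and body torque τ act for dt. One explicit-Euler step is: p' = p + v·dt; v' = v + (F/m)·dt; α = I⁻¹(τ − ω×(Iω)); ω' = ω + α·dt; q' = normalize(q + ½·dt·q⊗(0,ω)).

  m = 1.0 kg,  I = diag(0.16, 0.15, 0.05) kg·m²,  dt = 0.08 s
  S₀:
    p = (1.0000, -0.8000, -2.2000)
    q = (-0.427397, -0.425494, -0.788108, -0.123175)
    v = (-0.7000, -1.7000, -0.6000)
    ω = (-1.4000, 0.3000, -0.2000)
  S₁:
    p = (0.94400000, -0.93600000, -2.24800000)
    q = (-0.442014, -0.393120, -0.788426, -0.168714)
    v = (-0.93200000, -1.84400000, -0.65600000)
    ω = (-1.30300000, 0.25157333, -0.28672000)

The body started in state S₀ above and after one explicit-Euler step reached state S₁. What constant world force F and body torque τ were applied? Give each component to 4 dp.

F = (-2.9000, -1.8000, -0.7000)
τ = (0.2000, -0.0600, -0.0500)

v₁ − v₀ = (-0.23200000, -0.14400000, -0.05600000)
applied force F = (-2.9000, -1.8000, -0.7000)
ω₁ − ω₀ = (0.09700000, -0.04842667, -0.08672000)
precession coupling = (0.0060, 0.0308, 0.0042)
I·α + gyro = (0.2000, -0.0600, -0.0500)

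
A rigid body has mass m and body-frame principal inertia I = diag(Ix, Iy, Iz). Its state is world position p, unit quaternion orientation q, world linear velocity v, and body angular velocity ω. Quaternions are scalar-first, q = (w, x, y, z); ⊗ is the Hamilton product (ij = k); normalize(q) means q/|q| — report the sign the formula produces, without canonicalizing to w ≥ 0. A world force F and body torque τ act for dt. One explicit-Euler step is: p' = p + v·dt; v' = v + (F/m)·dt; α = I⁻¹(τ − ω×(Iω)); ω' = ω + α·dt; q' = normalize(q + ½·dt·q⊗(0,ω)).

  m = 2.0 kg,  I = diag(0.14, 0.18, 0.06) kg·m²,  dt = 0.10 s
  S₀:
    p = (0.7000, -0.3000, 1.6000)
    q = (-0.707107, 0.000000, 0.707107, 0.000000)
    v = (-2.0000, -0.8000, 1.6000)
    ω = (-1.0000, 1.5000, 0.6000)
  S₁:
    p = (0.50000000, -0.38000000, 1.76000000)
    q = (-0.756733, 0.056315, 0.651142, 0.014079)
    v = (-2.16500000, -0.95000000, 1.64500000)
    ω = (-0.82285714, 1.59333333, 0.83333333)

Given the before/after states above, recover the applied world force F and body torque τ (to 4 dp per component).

Δω = ω₁−ω₀ = (0.17714286, 0.09333333, 0.23333333)
precession coupling = (-0.1080, -0.0480, -0.0600)
I·α + gyro = (0.1400, 0.1200, 0.0800)
v₁ − v₀ = (-0.16500000, -0.15000000, 0.04500000)
F = m·Δv/dt = (-3.3000, -3.0000, 0.9000)

F = (-3.3000, -3.0000, 0.9000)
τ = (0.1400, 0.1200, 0.0800)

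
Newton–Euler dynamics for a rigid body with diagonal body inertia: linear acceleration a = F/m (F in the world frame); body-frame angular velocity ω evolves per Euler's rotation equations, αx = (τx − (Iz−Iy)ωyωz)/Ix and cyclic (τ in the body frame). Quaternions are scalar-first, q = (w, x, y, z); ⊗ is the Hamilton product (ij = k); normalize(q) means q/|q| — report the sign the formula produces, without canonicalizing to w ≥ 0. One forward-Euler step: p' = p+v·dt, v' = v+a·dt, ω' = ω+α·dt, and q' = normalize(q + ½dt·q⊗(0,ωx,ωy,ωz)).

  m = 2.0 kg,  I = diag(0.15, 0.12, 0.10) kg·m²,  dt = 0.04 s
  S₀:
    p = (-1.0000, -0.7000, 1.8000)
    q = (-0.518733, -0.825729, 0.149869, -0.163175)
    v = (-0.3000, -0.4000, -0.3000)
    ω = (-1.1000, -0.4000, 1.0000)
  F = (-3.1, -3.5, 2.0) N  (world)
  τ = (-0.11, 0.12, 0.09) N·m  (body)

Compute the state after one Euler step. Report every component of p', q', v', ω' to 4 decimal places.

p' = (-1.0120, -0.7160, 1.7880)
q' = (-0.5322, -0.8122, 0.1740, -0.1636)
v' = (-0.3620, -0.4700, -0.2600)
ω' = (-1.1315, -0.3417, 1.0413)

α = I⁻¹(τ − ω×Iω) = (-0.7867, 1.4583, 1.0320)
new body rate ω' = (-1.1315, -0.3417, 1.0413)
2q̇ = q⊗(0,ω) = (-0.6851793, 0.6552053, 1.2127147, -0.0235855)
q' = normalize(q + ½dt·q⊗(0,ω)) = (-0.5322, -0.8122, 0.1740, -0.1636)
linear accel F/m = (-1.5500, -1.7500, 1.0000)
p' = p + v·dt = (-1.0120, -0.7160, 1.7880)
v + (F/m)dt = (-0.3620, -0.4700, -0.2600)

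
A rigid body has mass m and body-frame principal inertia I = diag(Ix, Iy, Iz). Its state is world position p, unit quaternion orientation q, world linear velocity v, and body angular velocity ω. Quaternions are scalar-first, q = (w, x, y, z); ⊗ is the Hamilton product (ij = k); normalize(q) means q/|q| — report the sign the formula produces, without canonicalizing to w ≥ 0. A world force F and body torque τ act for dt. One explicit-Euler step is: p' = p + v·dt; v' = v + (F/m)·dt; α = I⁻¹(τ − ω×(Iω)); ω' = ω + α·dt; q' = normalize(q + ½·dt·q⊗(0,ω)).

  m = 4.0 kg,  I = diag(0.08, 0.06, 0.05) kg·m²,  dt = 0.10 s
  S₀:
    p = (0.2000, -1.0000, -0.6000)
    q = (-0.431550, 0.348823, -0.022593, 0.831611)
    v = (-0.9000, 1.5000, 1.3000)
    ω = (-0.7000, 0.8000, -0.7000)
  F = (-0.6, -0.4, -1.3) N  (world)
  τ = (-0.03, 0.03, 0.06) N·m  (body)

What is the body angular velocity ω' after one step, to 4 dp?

ω×(Iω) gyroscopic = (0.0056, 0.0147, 0.0112)
(τ − ω×Iω)/I = (-0.4450, 0.2550, 0.9760)
ω + α·dt = (-0.7445, 0.8255, -0.6024)

ω' = (-0.7445, 0.8255, -0.6024)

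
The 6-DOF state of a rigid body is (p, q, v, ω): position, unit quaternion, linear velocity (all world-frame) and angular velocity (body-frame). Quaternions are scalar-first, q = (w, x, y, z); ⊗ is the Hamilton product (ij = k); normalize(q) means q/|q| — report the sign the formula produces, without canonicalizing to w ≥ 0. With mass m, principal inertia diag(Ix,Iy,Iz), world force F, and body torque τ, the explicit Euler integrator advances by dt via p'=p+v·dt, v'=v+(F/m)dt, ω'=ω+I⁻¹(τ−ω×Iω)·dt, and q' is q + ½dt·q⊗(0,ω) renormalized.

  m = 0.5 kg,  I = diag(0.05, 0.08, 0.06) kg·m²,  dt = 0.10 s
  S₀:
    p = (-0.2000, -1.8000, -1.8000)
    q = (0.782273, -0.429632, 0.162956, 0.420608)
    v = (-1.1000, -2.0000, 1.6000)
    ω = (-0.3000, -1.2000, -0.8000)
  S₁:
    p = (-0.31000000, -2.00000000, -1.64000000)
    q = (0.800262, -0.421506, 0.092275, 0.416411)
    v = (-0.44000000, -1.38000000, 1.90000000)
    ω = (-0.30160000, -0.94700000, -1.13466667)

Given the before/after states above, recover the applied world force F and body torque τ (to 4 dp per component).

Δω = ω₁−ω₀ = (-0.00160000, 0.25300000, -0.33466667)
ω₀×(Iω₀) = (-0.0192, -0.0024, 0.0108)
I·α + gyro = (-0.0200, 0.2000, -0.1900)
Δv = v₁−v₀ = (0.66000000, 0.62000000, 0.30000000)
applied force F = (3.3000, 3.1000, 1.5000)

F = (3.3000, 3.1000, 1.5000)
τ = (-0.0200, 0.2000, -0.1900)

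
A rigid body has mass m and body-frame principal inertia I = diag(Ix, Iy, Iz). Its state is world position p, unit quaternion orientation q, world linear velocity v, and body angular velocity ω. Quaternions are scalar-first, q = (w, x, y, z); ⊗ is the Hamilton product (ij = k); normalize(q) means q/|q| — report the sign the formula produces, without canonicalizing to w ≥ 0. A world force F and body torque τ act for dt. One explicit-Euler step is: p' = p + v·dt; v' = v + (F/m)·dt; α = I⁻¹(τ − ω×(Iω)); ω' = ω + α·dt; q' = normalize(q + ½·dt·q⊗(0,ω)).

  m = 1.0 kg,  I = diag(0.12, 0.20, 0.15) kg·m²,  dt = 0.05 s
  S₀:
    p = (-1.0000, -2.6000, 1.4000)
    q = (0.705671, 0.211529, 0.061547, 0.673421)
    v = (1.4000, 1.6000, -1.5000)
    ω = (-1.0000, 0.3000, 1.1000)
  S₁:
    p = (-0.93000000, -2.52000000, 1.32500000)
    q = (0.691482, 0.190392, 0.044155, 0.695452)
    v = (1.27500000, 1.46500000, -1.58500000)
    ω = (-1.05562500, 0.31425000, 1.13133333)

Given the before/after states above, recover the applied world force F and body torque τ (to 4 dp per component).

ω₁ − ω₀ = (-0.05562500, 0.01425000, 0.03133333)
gyro term ω₀×Iω₀ = (-0.0165, 0.0330, -0.0240)
τ = I·(Δω/dt) + ω₀×(Iω₀) = (-0.1500, 0.0900, 0.0700)
Δv = v₁−v₀ = (-0.12500000, -0.13500000, -0.08500000)
applied force F = (-2.5000, -2.7000, -1.7000)

F = (-2.5000, -2.7000, -1.7000)
τ = (-0.1500, 0.0900, 0.0700)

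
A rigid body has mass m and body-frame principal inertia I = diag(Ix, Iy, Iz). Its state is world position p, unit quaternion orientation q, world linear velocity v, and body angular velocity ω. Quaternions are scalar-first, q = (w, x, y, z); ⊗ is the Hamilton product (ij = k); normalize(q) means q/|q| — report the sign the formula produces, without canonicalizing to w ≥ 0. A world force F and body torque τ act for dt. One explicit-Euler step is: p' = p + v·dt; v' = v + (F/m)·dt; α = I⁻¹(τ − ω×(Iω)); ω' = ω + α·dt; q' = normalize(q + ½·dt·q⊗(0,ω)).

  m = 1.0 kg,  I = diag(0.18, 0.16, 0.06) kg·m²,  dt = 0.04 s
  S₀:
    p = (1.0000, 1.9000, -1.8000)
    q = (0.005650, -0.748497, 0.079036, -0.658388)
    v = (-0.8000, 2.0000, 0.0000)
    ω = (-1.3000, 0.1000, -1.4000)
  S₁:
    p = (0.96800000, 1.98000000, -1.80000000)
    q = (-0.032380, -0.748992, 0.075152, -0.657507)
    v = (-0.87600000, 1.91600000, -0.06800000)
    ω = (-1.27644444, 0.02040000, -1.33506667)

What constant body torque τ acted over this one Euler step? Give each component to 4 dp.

rate change Δω = (0.02355556, -0.07960000, 0.06493333)
I·α + gyro = (0.1200, -0.1000, 0.1000)

τ = (0.1200, -0.1000, 0.1000)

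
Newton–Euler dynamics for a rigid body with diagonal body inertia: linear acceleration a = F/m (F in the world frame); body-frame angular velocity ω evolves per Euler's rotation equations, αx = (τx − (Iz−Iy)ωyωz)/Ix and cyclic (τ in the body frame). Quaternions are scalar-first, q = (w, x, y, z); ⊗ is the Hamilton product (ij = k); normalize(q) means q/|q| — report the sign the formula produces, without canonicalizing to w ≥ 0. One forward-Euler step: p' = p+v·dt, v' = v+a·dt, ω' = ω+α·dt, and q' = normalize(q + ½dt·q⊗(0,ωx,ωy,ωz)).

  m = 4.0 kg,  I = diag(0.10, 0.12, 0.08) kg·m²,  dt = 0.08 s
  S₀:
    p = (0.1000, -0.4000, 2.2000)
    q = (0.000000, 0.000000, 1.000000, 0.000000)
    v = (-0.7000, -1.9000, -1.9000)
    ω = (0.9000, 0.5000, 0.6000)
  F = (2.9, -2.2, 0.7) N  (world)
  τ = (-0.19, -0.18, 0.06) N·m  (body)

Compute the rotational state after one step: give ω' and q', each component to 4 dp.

ω' = (0.7576, 0.3728, 0.6510)
q' = (-0.0200, 0.0240, 0.9989, -0.0360)

angular accel α = (-1.7800, -1.5900, 0.6375)
new body rate ω' = (0.7576, 0.3728, 0.6510)
2q̇ = q⊗(0,ω) = (-0.5000000, 0.6000000, 0.0000000, -0.9000000)
q' = normalize(q + ½dt·q⊗(0,ω)) = (-0.0200, 0.0240, 0.9989, -0.0360)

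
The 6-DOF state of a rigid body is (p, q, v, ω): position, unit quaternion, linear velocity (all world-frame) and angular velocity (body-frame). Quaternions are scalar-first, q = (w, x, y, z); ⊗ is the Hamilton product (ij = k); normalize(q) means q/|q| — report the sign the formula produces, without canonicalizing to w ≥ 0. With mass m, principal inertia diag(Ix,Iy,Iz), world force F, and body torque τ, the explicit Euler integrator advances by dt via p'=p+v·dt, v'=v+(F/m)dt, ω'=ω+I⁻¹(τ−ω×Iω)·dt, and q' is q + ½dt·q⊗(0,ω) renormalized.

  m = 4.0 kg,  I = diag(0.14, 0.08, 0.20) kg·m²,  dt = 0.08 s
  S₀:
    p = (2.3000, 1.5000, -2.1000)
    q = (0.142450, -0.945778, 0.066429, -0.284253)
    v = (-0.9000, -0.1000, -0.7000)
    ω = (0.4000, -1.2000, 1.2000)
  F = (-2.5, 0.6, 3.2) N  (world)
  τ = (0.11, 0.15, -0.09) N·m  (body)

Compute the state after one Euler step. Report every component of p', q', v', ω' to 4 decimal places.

a = (-0.6250, 0.1500, 0.8000)
new position p' = (2.2280, 1.4920, -2.1560)
v' = v + a·dt = (-0.9500, -0.0880, -0.6360)
ω×(Iω) gyroscopic = (-0.1728, -0.0288, 0.0288)
(τ − ω×Iω)/I = (2.0200, 2.2350, -0.5940)
new body rate ω' = (0.5616, -1.0212, 1.1525)
q⊗(0,ω) = (0.7991296, -0.2044088, 0.8502924, 1.2793020)
q' = normalize(q + ½dt·q⊗(0,ω)) = (0.1740, -0.9516, 0.1002, -0.2325)

p' = (2.2280, 1.4920, -2.1560)
q' = (0.1740, -0.9516, 0.1002, -0.2325)
v' = (-0.9500, -0.0880, -0.6360)
ω' = (0.5616, -1.0212, 1.1525)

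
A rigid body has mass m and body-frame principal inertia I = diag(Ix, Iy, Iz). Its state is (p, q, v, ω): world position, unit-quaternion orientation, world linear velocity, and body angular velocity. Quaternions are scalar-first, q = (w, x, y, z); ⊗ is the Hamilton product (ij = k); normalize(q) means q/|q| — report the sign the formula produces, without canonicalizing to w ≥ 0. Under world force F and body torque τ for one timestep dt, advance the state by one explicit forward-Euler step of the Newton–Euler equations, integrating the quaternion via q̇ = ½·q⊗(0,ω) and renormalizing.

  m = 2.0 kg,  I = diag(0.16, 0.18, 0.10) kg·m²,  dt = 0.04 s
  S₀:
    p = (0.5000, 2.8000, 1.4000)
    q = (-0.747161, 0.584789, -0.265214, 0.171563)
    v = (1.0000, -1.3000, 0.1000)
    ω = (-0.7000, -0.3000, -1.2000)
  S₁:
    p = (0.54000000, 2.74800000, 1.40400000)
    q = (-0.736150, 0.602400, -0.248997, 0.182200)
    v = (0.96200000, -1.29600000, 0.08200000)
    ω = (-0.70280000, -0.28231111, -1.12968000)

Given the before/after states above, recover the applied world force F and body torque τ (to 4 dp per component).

F = (-1.9000, 0.2000, -0.9000)
τ = (-0.0400, 0.1300, 0.1800)

v₁ − v₀ = (-0.03800000, 0.00400000, -0.01800000)
F = m·Δv/dt = (-1.9000, 0.2000, -0.9000)
Δω = ω₁−ω₀ = (-0.00280000, 0.01768889, 0.07032000)
precession coupling = (-0.0288, 0.0504, 0.0042)
τ = I·(Δω/dt) + ω₀×(Iω₀) = (-0.0400, 0.1300, 0.1800)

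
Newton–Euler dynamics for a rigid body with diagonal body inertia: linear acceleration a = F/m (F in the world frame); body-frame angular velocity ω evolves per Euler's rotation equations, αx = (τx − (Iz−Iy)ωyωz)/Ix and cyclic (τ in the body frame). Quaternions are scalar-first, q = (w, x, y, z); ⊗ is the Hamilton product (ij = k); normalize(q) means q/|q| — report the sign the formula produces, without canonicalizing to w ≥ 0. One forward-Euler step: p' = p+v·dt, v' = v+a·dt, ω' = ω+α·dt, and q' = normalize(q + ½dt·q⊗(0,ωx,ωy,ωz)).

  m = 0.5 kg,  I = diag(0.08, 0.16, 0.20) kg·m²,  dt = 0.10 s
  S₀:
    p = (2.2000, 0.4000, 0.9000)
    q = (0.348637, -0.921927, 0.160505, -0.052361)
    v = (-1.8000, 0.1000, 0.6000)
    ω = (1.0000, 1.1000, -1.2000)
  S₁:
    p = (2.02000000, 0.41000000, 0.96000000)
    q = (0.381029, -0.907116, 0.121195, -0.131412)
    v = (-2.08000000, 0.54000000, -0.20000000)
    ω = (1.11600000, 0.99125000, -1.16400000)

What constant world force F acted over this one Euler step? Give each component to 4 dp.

velocity change Δv = (-0.28000000, 0.44000000, -0.80000000)
applied force F = (-1.4000, 2.2000, -4.0000)

F = (-1.4000, 2.2000, -4.0000)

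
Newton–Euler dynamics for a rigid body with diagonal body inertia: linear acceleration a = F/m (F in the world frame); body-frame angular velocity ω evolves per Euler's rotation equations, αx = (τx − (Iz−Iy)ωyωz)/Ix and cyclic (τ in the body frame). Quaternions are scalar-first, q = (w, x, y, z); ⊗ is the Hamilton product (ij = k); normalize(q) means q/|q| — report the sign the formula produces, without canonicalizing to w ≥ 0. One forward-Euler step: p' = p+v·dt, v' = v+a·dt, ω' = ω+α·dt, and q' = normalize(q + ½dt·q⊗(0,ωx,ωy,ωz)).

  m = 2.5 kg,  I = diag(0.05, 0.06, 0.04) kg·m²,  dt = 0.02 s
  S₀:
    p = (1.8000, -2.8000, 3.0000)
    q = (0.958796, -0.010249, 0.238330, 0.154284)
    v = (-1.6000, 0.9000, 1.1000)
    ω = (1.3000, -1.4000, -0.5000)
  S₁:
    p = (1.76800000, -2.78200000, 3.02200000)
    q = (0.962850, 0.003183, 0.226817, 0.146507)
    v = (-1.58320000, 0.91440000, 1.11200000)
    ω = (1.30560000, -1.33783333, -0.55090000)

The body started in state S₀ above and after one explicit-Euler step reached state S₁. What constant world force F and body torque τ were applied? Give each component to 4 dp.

F = (2.1000, 1.8000, 1.5000)
τ = (0.0000, 0.1800, -0.1200)

v₁ − v₀ = (0.01680000, 0.01440000, 0.01200000)
F = m·Δv/dt = (2.1000, 1.8000, 1.5000)
ω₁ − ω₀ = (0.00560000, 0.06216667, -0.05090000)
I·α + gyro = (0.0000, 0.1800, -0.1200)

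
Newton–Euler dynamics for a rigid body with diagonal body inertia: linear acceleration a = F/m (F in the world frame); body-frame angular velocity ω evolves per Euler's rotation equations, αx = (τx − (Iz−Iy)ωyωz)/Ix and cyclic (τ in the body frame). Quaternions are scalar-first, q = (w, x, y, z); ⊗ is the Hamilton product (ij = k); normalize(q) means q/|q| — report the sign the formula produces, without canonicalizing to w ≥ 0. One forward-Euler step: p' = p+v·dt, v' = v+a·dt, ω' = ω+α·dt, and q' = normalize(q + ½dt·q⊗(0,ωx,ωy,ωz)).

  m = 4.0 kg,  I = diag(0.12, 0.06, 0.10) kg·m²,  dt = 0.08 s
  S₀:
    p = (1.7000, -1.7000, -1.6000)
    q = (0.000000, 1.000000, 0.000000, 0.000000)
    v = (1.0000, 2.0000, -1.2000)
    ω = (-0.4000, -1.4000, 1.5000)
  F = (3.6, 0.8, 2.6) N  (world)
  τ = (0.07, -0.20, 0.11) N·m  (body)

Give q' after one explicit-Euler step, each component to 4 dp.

q⊗(0,ω) = (0.4000000, 0.0000000, -1.5000000, -1.4000000)
updated quaternion q' = (0.0159, 0.9965, -0.0598, -0.0558)

q' = (0.0159, 0.9965, -0.0598, -0.0558)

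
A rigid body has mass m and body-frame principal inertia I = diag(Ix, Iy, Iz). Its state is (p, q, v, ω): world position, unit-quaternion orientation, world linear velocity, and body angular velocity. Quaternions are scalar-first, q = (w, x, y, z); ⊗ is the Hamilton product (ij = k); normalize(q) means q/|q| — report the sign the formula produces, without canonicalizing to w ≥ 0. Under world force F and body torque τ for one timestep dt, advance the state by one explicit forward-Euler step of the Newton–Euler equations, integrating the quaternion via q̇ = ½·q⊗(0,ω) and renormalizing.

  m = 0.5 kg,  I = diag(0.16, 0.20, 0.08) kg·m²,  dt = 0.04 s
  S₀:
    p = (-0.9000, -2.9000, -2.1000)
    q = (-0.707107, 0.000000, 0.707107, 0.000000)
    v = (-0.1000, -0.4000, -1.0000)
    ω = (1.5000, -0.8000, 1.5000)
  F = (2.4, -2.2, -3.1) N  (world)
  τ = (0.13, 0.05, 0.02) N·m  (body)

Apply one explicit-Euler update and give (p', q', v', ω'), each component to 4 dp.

p' = (-0.9040, -2.9160, -2.1400)
q' = (-0.6951, 0.0000, 0.7177, -0.0424)
v' = (0.0920, -0.5760, -1.2480)
ω' = (1.4965, -0.8260, 1.5340)

α = I⁻¹(τ − ω×Iω) = (-0.0875, -0.6500, 0.8500)
ω + α·dt = (1.4965, -0.8260, 1.5340)
q⊗(0,ω) = (0.5656856, 0.0000000, 0.5656856, -2.1213210)
q' = normalize(q + ½dt·q⊗(0,ω)) = (-0.6951, 0.0000, 0.7177, -0.0424)
p' = p + v·dt = (-0.9040, -2.9160, -2.1400)
v + (F/m)dt = (0.0920, -0.5760, -1.2480)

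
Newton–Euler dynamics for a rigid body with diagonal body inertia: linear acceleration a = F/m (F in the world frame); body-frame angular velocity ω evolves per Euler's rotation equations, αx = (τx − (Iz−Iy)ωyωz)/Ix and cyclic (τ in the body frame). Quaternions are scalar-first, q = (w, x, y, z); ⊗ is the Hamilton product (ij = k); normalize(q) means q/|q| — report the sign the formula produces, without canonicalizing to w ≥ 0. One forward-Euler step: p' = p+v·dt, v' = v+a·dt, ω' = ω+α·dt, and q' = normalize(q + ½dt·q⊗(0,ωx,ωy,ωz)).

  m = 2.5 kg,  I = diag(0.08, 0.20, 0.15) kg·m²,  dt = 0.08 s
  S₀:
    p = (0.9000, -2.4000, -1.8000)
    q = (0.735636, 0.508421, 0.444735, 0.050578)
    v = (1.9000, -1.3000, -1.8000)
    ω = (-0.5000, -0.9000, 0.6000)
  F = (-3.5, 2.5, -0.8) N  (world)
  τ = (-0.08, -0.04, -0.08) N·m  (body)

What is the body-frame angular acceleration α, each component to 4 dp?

α = (-1.3375, -0.3050, -0.8933)

ω×(Iω) gyroscopic = (0.0270, 0.0210, 0.0540)
angular accel α = (-1.3375, -0.3050, -0.8933)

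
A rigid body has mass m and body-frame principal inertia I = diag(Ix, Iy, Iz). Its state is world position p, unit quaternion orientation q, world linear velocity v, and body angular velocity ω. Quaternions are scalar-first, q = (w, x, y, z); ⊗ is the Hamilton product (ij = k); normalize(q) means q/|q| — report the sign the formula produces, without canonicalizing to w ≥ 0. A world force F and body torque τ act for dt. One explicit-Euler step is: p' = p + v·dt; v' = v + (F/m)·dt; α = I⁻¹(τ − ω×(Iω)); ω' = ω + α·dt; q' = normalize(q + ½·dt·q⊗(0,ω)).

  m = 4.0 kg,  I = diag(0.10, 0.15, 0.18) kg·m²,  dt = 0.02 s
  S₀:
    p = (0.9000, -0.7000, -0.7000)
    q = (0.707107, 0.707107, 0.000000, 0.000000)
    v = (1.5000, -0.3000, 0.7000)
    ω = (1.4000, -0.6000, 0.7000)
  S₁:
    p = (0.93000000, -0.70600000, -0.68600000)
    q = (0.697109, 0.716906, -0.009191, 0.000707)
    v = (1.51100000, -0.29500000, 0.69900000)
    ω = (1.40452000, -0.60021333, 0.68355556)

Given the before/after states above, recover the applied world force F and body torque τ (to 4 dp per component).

Δω = ω₁−ω₀ = (0.00452000, -0.00021333, -0.01644444)
precession coupling = (-0.0126, -0.0784, -0.0420)
I·α + gyro = (0.0100, -0.0800, -0.1900)
velocity change Δv = (0.01100000, 0.00500000, -0.00100000)
m·(v₁−v₀)/dt = (2.2000, 1.0000, -0.2000)

F = (2.2000, 1.0000, -0.2000)
τ = (0.0100, -0.0800, -0.1900)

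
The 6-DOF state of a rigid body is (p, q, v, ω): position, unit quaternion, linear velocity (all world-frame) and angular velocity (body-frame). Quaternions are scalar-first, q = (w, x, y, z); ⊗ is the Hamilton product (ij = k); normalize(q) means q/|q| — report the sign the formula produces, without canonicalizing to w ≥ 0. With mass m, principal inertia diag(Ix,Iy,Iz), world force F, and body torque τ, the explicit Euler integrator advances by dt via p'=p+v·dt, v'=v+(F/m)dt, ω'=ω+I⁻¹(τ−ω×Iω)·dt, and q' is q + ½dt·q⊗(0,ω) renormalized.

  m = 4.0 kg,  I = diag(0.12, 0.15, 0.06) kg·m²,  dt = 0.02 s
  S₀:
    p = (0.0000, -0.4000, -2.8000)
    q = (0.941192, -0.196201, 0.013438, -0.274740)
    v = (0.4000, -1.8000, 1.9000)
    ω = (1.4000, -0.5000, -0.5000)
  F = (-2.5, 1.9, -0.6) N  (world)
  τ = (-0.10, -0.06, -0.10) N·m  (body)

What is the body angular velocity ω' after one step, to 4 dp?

gyro term ω×Iω = (-0.0225, -0.0420, -0.0210)
(τ − ω×Iω)/I = (-0.6458, -0.1200, -1.3167)
ω + α·dt = (1.3871, -0.5024, -0.5263)

ω' = (1.3871, -0.5024, -0.5263)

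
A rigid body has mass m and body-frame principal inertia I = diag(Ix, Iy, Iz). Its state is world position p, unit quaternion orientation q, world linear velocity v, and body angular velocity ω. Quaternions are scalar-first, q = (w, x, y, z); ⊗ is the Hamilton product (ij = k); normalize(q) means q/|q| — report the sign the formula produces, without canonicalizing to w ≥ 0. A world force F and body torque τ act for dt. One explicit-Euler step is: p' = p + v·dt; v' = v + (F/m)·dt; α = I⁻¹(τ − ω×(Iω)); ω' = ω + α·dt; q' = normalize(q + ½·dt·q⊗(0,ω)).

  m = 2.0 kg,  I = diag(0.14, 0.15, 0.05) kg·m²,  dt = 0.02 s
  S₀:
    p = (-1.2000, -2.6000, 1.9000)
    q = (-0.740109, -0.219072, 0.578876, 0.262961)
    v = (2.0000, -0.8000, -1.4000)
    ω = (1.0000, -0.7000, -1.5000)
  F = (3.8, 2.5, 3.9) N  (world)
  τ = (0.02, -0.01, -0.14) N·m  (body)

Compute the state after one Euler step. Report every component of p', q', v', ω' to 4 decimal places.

p' = (-1.1600, -2.6160, 1.8720)
q' = (-0.7298, -0.2333, 0.5833, 0.2698)
v' = (2.0380, -0.7750, -1.3610)
ω' = (1.0179, -0.6833, -1.5532)

a = (1.9000, 1.2500, 1.9500)
p + v·dt = (-1.1600, -2.6160, 1.8720)
v' = v + a·dt = (2.0380, -0.7750, -1.3610)
ω×(Iω) gyroscopic = (-0.1050, -0.1350, -0.0070)
angular accel α = (0.8929, 0.8333, -2.6600)
ω + α·dt = (1.0179, -0.6833, -1.5532)
q⊗(0,ω) = (1.0187267, -1.4243503, 0.4524293, 0.6846379)
q' = normalize(q + ½dt·q⊗(0,ω)) = (-0.7298, -0.2333, 0.5833, 0.2698)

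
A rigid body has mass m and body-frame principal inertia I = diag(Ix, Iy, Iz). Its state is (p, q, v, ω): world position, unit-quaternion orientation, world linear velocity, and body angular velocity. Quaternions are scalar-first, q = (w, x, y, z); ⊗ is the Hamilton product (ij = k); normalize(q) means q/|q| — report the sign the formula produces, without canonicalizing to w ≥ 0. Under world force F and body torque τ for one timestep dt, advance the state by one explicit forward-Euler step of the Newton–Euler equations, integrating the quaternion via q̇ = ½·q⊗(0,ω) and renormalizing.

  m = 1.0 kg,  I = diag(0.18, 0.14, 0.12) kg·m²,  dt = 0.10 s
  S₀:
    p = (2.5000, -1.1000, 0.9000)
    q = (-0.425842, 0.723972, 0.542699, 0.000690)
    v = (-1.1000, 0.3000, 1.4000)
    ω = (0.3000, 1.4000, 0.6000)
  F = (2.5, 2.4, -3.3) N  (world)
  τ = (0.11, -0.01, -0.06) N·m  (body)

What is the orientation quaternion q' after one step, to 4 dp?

q' = (-0.4733, 0.7316, 0.4897, 0.0304)

2q̇ = q⊗(0,ω) = (-0.9773842, 0.1969008, -1.0303550, 0.5952459)
q' = normalize(q + ½dt·q⊗(0,ω)) = (-0.4733, 0.7316, 0.4897, 0.0304)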